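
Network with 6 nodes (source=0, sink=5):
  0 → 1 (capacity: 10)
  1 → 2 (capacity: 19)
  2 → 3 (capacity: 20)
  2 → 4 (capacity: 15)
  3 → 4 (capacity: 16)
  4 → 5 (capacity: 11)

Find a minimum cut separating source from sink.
Min cut value = 10, edges: (0,1)

Min cut value: 10
Partition: S = [0], T = [1, 2, 3, 4, 5]
Cut edges: (0,1)

By max-flow min-cut theorem, max flow = min cut = 10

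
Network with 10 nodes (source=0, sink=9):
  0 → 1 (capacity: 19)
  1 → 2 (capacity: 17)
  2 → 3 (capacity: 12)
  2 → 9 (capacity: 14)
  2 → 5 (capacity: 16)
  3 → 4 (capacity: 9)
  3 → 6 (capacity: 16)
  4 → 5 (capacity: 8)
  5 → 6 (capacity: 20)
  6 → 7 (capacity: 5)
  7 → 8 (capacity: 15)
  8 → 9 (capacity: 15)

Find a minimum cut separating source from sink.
Min cut value = 17, edges: (1,2)

Min cut value: 17
Partition: S = [0, 1], T = [2, 3, 4, 5, 6, 7, 8, 9]
Cut edges: (1,2)

By max-flow min-cut theorem, max flow = min cut = 17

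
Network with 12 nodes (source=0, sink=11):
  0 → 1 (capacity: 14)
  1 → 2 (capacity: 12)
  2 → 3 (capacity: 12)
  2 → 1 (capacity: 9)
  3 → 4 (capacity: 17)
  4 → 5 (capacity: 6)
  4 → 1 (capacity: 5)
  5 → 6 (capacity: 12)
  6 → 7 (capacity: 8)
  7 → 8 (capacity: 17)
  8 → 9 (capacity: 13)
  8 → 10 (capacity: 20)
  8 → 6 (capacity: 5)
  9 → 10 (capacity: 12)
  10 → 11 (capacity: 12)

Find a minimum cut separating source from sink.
Min cut value = 6, edges: (4,5)

Min cut value: 6
Partition: S = [0, 1, 2, 3, 4], T = [5, 6, 7, 8, 9, 10, 11]
Cut edges: (4,5)

By max-flow min-cut theorem, max flow = min cut = 6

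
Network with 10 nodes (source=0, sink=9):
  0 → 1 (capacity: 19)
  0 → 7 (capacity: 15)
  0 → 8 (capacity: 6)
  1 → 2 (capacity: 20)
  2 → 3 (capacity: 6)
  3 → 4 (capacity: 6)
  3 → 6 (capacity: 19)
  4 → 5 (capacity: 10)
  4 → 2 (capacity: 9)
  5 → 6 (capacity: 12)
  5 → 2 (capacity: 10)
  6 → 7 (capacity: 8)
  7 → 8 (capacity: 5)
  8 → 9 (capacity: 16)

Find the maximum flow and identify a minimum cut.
Max flow = 11, Min cut edges: (0,8), (7,8)

Maximum flow: 11
Minimum cut: (0,8), (7,8)
Partition: S = [0, 1, 2, 3, 4, 5, 6, 7], T = [8, 9]

Max-flow min-cut theorem verified: both equal 11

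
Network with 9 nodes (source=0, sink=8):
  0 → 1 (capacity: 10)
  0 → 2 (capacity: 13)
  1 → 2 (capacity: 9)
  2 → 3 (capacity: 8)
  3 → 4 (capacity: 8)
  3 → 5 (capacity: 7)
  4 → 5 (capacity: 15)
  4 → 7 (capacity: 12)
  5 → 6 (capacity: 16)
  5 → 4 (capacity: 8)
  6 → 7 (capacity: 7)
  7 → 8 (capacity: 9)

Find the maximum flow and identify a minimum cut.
Max flow = 8, Min cut edges: (2,3)

Maximum flow: 8
Minimum cut: (2,3)
Partition: S = [0, 1, 2], T = [3, 4, 5, 6, 7, 8]

Max-flow min-cut theorem verified: both equal 8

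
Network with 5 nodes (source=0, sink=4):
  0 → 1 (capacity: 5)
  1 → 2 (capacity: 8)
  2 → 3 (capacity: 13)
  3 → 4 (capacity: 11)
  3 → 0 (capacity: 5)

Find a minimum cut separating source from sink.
Min cut value = 5, edges: (0,1)

Min cut value: 5
Partition: S = [0], T = [1, 2, 3, 4]
Cut edges: (0,1)

By max-flow min-cut theorem, max flow = min cut = 5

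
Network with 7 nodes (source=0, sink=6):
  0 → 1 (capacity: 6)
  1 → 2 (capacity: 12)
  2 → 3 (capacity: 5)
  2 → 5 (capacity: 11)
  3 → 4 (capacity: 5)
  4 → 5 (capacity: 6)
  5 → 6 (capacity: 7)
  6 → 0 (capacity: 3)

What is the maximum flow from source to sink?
Maximum flow = 6

Max flow: 6

Flow assignment:
  0 → 1: 6/6
  1 → 2: 6/12
  2 → 5: 6/11
  5 → 6: 6/7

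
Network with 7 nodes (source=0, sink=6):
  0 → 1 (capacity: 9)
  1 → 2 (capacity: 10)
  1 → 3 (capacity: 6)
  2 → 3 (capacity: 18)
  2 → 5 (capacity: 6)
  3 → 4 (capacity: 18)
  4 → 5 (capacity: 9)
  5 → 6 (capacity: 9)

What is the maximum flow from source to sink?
Maximum flow = 9

Max flow: 9

Flow assignment:
  0 → 1: 9/9
  1 → 2: 6/10
  1 → 3: 3/6
  2 → 5: 6/6
  3 → 4: 3/18
  4 → 5: 3/9
  5 → 6: 9/9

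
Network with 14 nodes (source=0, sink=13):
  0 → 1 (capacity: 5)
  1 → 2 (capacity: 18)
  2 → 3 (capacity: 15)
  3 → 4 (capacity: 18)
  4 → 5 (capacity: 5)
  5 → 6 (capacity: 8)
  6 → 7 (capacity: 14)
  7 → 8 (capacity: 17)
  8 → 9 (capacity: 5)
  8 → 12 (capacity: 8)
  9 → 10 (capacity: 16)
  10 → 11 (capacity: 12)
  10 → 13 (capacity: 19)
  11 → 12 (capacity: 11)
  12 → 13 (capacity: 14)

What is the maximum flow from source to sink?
Maximum flow = 5

Max flow: 5

Flow assignment:
  0 → 1: 5/5
  1 → 2: 5/18
  2 → 3: 5/15
  3 → 4: 5/18
  4 → 5: 5/5
  5 → 6: 5/8
  6 → 7: 5/14
  7 → 8: 5/17
  8 → 12: 5/8
  12 → 13: 5/14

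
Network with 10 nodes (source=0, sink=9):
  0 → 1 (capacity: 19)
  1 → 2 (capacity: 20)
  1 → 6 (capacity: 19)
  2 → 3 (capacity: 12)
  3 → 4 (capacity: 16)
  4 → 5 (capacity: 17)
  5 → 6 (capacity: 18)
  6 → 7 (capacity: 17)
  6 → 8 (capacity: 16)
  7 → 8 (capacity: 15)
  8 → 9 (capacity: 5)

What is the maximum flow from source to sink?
Maximum flow = 5

Max flow: 5

Flow assignment:
  0 → 1: 5/19
  1 → 6: 5/19
  6 → 8: 5/16
  8 → 9: 5/5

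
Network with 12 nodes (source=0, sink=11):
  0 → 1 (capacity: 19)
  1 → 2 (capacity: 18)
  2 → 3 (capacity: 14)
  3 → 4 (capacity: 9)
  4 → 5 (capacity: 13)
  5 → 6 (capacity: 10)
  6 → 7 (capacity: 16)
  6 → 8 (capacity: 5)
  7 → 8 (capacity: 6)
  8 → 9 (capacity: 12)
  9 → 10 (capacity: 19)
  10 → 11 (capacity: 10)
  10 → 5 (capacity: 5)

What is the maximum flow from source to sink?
Maximum flow = 9

Max flow: 9

Flow assignment:
  0 → 1: 9/19
  1 → 2: 9/18
  2 → 3: 9/14
  3 → 4: 9/9
  4 → 5: 9/13
  5 → 6: 9/10
  6 → 7: 4/16
  6 → 8: 5/5
  7 → 8: 4/6
  8 → 9: 9/12
  9 → 10: 9/19
  10 → 11: 9/10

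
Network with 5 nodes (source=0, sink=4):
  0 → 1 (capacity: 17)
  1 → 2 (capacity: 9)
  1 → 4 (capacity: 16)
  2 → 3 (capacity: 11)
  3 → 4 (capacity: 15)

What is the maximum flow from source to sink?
Maximum flow = 17

Max flow: 17

Flow assignment:
  0 → 1: 17/17
  1 → 2: 1/9
  1 → 4: 16/16
  2 → 3: 1/11
  3 → 4: 1/15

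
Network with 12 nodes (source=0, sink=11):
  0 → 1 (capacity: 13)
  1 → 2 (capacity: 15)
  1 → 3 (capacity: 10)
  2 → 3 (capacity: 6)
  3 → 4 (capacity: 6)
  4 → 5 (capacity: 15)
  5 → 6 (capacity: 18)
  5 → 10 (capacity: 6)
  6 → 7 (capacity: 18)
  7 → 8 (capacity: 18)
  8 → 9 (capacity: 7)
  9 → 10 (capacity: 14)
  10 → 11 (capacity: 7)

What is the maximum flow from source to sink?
Maximum flow = 6

Max flow: 6

Flow assignment:
  0 → 1: 6/13
  1 → 3: 6/10
  3 → 4: 6/6
  4 → 5: 6/15
  5 → 10: 6/6
  10 → 11: 6/7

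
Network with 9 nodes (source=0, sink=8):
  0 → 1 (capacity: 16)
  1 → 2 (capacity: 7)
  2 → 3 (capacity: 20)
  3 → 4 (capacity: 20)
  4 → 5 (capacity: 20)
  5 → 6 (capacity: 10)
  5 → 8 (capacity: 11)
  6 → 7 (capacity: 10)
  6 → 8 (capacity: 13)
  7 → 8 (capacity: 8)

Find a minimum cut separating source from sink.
Min cut value = 7, edges: (1,2)

Min cut value: 7
Partition: S = [0, 1], T = [2, 3, 4, 5, 6, 7, 8]
Cut edges: (1,2)

By max-flow min-cut theorem, max flow = min cut = 7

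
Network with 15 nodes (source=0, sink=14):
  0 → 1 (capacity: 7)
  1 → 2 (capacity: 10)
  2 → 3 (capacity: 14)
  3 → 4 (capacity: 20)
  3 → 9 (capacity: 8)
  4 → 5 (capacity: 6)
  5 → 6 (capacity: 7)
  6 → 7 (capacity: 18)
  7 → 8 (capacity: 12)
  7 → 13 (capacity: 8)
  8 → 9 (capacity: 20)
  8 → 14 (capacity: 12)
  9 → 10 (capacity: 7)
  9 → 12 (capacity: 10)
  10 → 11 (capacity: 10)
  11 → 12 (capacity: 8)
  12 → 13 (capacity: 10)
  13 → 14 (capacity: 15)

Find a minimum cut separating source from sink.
Min cut value = 7, edges: (0,1)

Min cut value: 7
Partition: S = [0], T = [1, 2, 3, 4, 5, 6, 7, 8, 9, 10, 11, 12, 13, 14]
Cut edges: (0,1)

By max-flow min-cut theorem, max flow = min cut = 7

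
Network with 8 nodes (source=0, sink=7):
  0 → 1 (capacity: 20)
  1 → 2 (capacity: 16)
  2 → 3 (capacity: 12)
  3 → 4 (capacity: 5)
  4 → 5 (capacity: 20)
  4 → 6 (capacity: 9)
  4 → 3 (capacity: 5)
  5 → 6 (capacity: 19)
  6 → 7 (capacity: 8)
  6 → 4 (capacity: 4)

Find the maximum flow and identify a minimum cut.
Max flow = 5, Min cut edges: (3,4)

Maximum flow: 5
Minimum cut: (3,4)
Partition: S = [0, 1, 2, 3], T = [4, 5, 6, 7]

Max-flow min-cut theorem verified: both equal 5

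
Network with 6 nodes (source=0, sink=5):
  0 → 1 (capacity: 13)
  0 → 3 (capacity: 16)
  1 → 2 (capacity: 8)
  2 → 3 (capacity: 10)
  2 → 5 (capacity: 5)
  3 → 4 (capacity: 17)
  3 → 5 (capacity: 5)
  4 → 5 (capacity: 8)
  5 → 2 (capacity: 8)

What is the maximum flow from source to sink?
Maximum flow = 18

Max flow: 18

Flow assignment:
  0 → 1: 8/13
  0 → 3: 10/16
  1 → 2: 8/8
  2 → 3: 3/10
  2 → 5: 5/5
  3 → 4: 8/17
  3 → 5: 5/5
  4 → 5: 8/8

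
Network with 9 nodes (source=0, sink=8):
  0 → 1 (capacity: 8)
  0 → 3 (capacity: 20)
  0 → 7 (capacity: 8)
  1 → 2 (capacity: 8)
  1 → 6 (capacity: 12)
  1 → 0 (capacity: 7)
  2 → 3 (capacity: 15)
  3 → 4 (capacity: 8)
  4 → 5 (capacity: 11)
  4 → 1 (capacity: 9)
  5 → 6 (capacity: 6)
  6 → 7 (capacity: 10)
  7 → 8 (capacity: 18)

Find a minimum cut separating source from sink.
Min cut value = 18, edges: (7,8)

Min cut value: 18
Partition: S = [0, 1, 2, 3, 4, 5, 6, 7], T = [8]
Cut edges: (7,8)

By max-flow min-cut theorem, max flow = min cut = 18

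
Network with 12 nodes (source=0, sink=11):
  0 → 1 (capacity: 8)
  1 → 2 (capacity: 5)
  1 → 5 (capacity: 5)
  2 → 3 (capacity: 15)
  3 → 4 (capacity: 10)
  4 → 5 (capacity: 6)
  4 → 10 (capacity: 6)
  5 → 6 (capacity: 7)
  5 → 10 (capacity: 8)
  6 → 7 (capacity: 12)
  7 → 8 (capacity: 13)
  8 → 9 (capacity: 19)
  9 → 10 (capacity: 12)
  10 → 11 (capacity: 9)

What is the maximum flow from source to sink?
Maximum flow = 8

Max flow: 8

Flow assignment:
  0 → 1: 8/8
  1 → 2: 3/5
  1 → 5: 5/5
  2 → 3: 3/15
  3 → 4: 3/10
  4 → 10: 3/6
  5 → 10: 5/8
  10 → 11: 8/9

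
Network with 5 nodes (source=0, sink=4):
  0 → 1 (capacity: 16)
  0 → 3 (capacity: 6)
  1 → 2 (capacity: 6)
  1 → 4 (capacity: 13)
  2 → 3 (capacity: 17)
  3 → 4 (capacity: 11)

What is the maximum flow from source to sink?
Maximum flow = 22

Max flow: 22

Flow assignment:
  0 → 1: 16/16
  0 → 3: 6/6
  1 → 2: 3/6
  1 → 4: 13/13
  2 → 3: 3/17
  3 → 4: 9/11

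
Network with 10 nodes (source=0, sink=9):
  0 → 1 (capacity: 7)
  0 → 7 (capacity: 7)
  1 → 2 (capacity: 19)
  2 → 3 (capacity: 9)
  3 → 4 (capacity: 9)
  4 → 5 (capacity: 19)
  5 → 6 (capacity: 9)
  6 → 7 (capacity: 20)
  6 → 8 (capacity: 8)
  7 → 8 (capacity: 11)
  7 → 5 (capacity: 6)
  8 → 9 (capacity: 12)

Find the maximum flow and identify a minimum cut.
Max flow = 12, Min cut edges: (8,9)

Maximum flow: 12
Minimum cut: (8,9)
Partition: S = [0, 1, 2, 3, 4, 5, 6, 7, 8], T = [9]

Max-flow min-cut theorem verified: both equal 12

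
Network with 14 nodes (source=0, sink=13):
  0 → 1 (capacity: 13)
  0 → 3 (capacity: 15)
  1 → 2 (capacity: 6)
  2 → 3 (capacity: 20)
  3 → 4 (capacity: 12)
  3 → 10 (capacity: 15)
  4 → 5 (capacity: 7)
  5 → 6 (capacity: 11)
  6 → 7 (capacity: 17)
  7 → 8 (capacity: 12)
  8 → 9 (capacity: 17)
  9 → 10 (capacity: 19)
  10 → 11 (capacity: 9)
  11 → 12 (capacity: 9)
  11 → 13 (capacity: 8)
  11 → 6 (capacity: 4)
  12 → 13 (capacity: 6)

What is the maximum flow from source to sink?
Maximum flow = 9

Max flow: 9

Flow assignment:
  0 → 1: 6/13
  0 → 3: 3/15
  1 → 2: 6/6
  2 → 3: 6/20
  3 → 4: 6/12
  3 → 10: 3/15
  4 → 5: 6/7
  5 → 6: 6/11
  6 → 7: 6/17
  7 → 8: 6/12
  8 → 9: 6/17
  9 → 10: 6/19
  10 → 11: 9/9
  11 → 12: 1/9
  11 → 13: 8/8
  12 → 13: 1/6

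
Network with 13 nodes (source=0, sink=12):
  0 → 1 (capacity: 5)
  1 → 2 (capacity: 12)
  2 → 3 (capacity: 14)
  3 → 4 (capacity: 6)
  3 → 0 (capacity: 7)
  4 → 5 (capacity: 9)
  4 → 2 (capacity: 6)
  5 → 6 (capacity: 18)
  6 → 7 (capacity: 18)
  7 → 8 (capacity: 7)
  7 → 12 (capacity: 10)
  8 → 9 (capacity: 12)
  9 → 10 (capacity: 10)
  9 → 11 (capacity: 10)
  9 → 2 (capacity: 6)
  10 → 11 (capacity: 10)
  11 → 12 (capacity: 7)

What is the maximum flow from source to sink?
Maximum flow = 5

Max flow: 5

Flow assignment:
  0 → 1: 5/5
  1 → 2: 5/12
  2 → 3: 5/14
  3 → 4: 5/6
  4 → 5: 5/9
  5 → 6: 5/18
  6 → 7: 5/18
  7 → 12: 5/10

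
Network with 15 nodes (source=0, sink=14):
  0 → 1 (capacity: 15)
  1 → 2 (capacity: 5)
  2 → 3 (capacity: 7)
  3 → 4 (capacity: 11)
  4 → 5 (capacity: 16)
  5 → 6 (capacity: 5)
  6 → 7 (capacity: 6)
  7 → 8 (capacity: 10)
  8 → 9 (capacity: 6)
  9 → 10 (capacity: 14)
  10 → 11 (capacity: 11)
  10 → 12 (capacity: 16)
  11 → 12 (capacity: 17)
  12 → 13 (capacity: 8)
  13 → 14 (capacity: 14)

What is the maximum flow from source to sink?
Maximum flow = 5

Max flow: 5

Flow assignment:
  0 → 1: 5/15
  1 → 2: 5/5
  2 → 3: 5/7
  3 → 4: 5/11
  4 → 5: 5/16
  5 → 6: 5/5
  6 → 7: 5/6
  7 → 8: 5/10
  8 → 9: 5/6
  9 → 10: 5/14
  10 → 12: 5/16
  12 → 13: 5/8
  13 → 14: 5/14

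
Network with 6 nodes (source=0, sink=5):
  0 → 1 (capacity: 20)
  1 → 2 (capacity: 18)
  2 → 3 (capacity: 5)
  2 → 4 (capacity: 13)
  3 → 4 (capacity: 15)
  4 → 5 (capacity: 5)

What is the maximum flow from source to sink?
Maximum flow = 5

Max flow: 5

Flow assignment:
  0 → 1: 5/20
  1 → 2: 5/18
  2 → 4: 5/13
  4 → 5: 5/5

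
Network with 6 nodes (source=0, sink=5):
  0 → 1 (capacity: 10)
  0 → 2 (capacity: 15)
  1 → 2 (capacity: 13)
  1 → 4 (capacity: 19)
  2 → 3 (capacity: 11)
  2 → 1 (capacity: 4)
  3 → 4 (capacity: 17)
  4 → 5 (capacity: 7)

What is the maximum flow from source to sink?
Maximum flow = 7

Max flow: 7

Flow assignment:
  0 → 2: 7/15
  2 → 3: 7/11
  3 → 4: 7/17
  4 → 5: 7/7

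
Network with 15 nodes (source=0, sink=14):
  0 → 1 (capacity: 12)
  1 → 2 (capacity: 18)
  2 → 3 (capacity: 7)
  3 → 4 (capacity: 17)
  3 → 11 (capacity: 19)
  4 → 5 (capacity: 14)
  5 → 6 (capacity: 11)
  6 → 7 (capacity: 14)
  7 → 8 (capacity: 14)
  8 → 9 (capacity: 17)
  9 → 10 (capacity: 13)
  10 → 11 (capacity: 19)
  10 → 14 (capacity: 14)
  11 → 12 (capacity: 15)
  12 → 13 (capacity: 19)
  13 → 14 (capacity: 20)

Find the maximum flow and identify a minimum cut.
Max flow = 7, Min cut edges: (2,3)

Maximum flow: 7
Minimum cut: (2,3)
Partition: S = [0, 1, 2], T = [3, 4, 5, 6, 7, 8, 9, 10, 11, 12, 13, 14]

Max-flow min-cut theorem verified: both equal 7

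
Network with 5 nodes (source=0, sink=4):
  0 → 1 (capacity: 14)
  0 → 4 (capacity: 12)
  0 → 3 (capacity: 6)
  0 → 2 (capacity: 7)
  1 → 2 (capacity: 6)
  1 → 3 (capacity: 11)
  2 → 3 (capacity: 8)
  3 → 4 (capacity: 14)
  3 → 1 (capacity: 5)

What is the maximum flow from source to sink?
Maximum flow = 26

Max flow: 26

Flow assignment:
  0 → 1: 9/14
  0 → 4: 12/12
  0 → 2: 5/7
  1 → 2: 3/6
  1 → 3: 6/11
  2 → 3: 8/8
  3 → 4: 14/14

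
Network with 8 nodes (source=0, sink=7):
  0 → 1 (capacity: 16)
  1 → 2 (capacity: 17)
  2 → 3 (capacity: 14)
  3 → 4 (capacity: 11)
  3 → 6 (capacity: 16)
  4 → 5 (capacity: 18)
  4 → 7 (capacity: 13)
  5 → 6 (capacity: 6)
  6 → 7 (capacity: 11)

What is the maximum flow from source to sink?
Maximum flow = 14

Max flow: 14

Flow assignment:
  0 → 1: 14/16
  1 → 2: 14/17
  2 → 3: 14/14
  3 → 4: 11/11
  3 → 6: 3/16
  4 → 7: 11/13
  6 → 7: 3/11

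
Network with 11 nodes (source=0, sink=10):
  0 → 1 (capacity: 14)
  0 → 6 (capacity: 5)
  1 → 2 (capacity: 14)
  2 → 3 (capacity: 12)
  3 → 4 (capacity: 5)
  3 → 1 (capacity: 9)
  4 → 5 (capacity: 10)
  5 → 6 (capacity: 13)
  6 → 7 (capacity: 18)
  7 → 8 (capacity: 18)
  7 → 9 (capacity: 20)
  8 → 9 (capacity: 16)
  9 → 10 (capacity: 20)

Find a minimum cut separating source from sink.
Min cut value = 10, edges: (0,6), (3,4)

Min cut value: 10
Partition: S = [0, 1, 2, 3], T = [4, 5, 6, 7, 8, 9, 10]
Cut edges: (0,6), (3,4)

By max-flow min-cut theorem, max flow = min cut = 10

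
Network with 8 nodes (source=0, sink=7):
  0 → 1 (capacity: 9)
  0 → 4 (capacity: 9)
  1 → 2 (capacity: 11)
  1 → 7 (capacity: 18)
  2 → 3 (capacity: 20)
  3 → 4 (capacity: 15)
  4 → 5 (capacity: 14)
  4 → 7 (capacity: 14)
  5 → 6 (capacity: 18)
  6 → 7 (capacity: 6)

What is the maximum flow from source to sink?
Maximum flow = 18

Max flow: 18

Flow assignment:
  0 → 1: 9/9
  0 → 4: 9/9
  1 → 7: 9/18
  4 → 7: 9/14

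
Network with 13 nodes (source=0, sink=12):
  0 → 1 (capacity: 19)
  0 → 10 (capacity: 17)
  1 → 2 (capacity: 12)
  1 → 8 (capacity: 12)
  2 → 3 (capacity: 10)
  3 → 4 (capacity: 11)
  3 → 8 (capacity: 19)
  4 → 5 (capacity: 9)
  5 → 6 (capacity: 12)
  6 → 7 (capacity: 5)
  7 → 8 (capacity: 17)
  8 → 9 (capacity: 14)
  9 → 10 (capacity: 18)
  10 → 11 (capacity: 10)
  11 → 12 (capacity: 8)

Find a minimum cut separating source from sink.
Min cut value = 8, edges: (11,12)

Min cut value: 8
Partition: S = [0, 1, 2, 3, 4, 5, 6, 7, 8, 9, 10, 11], T = [12]
Cut edges: (11,12)

By max-flow min-cut theorem, max flow = min cut = 8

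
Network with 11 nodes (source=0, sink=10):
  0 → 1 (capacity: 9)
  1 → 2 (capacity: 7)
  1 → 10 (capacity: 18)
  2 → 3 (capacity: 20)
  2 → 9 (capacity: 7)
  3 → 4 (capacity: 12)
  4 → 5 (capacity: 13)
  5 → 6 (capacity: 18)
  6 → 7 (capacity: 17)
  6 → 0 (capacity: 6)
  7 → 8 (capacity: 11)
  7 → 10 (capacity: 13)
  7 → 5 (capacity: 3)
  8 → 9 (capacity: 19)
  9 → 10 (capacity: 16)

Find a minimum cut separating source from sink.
Min cut value = 9, edges: (0,1)

Min cut value: 9
Partition: S = [0], T = [1, 2, 3, 4, 5, 6, 7, 8, 9, 10]
Cut edges: (0,1)

By max-flow min-cut theorem, max flow = min cut = 9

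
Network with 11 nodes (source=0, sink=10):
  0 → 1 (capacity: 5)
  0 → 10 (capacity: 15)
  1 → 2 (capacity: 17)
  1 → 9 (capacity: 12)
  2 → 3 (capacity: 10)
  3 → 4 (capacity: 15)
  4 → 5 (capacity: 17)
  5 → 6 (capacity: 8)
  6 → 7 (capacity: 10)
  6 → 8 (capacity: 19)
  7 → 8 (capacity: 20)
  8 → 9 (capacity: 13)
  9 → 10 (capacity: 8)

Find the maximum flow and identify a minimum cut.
Max flow = 20, Min cut edges: (0,1), (0,10)

Maximum flow: 20
Minimum cut: (0,1), (0,10)
Partition: S = [0], T = [1, 2, 3, 4, 5, 6, 7, 8, 9, 10]

Max-flow min-cut theorem verified: both equal 20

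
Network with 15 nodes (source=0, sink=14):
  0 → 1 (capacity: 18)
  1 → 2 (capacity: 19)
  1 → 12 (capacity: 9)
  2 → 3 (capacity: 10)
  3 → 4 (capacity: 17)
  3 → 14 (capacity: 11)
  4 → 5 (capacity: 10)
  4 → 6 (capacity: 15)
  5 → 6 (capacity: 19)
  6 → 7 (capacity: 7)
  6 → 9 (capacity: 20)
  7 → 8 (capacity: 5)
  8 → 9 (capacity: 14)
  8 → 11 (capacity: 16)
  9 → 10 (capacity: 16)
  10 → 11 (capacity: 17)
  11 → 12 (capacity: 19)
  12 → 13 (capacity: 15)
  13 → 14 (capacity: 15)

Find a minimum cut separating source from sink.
Min cut value = 18, edges: (0,1)

Min cut value: 18
Partition: S = [0], T = [1, 2, 3, 4, 5, 6, 7, 8, 9, 10, 11, 12, 13, 14]
Cut edges: (0,1)

By max-flow min-cut theorem, max flow = min cut = 18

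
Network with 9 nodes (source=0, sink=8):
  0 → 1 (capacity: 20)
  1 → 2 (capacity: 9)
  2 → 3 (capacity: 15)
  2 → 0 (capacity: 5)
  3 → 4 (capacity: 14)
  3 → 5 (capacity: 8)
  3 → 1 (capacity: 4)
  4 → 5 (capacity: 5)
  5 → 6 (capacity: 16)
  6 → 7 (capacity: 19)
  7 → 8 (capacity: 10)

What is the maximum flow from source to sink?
Maximum flow = 9

Max flow: 9

Flow assignment:
  0 → 1: 9/20
  1 → 2: 9/9
  2 → 3: 9/15
  3 → 4: 1/14
  3 → 5: 8/8
  4 → 5: 1/5
  5 → 6: 9/16
  6 → 7: 9/19
  7 → 8: 9/10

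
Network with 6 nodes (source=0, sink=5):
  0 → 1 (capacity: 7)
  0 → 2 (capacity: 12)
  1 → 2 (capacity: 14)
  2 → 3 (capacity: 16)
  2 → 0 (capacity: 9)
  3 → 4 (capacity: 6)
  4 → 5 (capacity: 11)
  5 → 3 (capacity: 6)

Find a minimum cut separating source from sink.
Min cut value = 6, edges: (3,4)

Min cut value: 6
Partition: S = [0, 1, 2, 3], T = [4, 5]
Cut edges: (3,4)

By max-flow min-cut theorem, max flow = min cut = 6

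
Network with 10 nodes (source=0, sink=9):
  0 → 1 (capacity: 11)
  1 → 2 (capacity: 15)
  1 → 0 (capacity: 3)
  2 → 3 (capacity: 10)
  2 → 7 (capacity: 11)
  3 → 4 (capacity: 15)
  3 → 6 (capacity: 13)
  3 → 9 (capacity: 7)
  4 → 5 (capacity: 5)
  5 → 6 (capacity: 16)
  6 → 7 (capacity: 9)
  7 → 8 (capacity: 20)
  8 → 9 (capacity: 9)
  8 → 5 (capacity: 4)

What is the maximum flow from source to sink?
Maximum flow = 11

Max flow: 11

Flow assignment:
  0 → 1: 11/11
  1 → 2: 11/15
  2 → 3: 7/10
  2 → 7: 4/11
  3 → 9: 7/7
  7 → 8: 4/20
  8 → 9: 4/9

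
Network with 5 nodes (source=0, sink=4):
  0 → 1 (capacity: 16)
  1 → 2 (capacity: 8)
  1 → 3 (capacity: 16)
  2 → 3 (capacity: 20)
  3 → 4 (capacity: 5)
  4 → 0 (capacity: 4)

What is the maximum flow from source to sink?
Maximum flow = 5

Max flow: 5

Flow assignment:
  0 → 1: 5/16
  1 → 3: 5/16
  3 → 4: 5/5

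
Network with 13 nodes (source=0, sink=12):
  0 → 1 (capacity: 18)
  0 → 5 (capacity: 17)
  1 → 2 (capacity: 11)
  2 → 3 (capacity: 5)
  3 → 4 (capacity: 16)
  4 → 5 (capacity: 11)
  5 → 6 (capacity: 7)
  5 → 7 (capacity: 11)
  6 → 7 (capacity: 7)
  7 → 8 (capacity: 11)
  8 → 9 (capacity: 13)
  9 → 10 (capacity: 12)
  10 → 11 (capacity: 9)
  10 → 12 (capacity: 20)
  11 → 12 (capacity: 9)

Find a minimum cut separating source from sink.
Min cut value = 11, edges: (7,8)

Min cut value: 11
Partition: S = [0, 1, 2, 3, 4, 5, 6, 7], T = [8, 9, 10, 11, 12]
Cut edges: (7,8)

By max-flow min-cut theorem, max flow = min cut = 11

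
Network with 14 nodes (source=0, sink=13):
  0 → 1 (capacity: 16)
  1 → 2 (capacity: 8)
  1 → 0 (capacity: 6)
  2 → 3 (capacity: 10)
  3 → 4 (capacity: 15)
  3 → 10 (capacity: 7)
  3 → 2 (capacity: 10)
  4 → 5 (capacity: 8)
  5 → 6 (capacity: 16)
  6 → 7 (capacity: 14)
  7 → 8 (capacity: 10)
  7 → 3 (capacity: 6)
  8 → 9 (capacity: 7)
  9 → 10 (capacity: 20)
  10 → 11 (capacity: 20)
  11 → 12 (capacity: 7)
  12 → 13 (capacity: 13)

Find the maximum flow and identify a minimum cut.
Max flow = 7, Min cut edges: (11,12)

Maximum flow: 7
Minimum cut: (11,12)
Partition: S = [0, 1, 2, 3, 4, 5, 6, 7, 8, 9, 10, 11], T = [12, 13]

Max-flow min-cut theorem verified: both equal 7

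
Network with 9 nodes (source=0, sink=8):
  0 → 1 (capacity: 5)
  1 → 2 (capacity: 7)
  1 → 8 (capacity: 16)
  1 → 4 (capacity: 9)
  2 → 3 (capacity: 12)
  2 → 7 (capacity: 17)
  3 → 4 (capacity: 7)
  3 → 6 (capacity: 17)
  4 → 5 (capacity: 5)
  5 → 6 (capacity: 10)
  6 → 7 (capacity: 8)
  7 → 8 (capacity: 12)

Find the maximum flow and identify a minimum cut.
Max flow = 5, Min cut edges: (0,1)

Maximum flow: 5
Minimum cut: (0,1)
Partition: S = [0], T = [1, 2, 3, 4, 5, 6, 7, 8]

Max-flow min-cut theorem verified: both equal 5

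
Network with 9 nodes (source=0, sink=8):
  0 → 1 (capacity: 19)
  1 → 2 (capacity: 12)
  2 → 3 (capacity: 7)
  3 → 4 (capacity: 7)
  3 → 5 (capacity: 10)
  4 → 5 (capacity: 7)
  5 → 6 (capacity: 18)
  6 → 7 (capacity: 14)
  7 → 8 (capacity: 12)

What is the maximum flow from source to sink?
Maximum flow = 7

Max flow: 7

Flow assignment:
  0 → 1: 7/19
  1 → 2: 7/12
  2 → 3: 7/7
  3 → 5: 7/10
  5 → 6: 7/18
  6 → 7: 7/14
  7 → 8: 7/12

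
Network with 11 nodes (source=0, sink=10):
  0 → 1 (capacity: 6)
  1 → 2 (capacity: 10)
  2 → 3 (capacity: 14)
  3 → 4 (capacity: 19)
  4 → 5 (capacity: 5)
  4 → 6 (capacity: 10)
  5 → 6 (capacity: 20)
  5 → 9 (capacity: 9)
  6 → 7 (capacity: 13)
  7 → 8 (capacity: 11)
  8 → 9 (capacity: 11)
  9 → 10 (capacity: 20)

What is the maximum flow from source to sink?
Maximum flow = 6

Max flow: 6

Flow assignment:
  0 → 1: 6/6
  1 → 2: 6/10
  2 → 3: 6/14
  3 → 4: 6/19
  4 → 5: 5/5
  4 → 6: 1/10
  5 → 9: 5/9
  6 → 7: 1/13
  7 → 8: 1/11
  8 → 9: 1/11
  9 → 10: 6/20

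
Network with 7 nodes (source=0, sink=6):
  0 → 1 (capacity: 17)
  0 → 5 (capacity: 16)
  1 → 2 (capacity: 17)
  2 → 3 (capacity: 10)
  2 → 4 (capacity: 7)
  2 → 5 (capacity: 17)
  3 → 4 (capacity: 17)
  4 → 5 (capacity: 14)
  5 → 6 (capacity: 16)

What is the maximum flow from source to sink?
Maximum flow = 16

Max flow: 16

Flow assignment:
  0 → 1: 16/17
  1 → 2: 16/17
  2 → 5: 16/17
  5 → 6: 16/16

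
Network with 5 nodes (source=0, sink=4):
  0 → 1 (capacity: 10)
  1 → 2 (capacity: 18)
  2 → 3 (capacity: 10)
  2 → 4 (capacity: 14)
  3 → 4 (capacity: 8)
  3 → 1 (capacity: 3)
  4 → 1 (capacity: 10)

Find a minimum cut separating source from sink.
Min cut value = 10, edges: (0,1)

Min cut value: 10
Partition: S = [0], T = [1, 2, 3, 4]
Cut edges: (0,1)

By max-flow min-cut theorem, max flow = min cut = 10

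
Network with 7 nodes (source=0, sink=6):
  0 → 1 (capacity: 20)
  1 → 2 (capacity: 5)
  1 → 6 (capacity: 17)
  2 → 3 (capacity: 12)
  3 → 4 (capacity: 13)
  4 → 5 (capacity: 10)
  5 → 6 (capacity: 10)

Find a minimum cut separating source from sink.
Min cut value = 20, edges: (0,1)

Min cut value: 20
Partition: S = [0], T = [1, 2, 3, 4, 5, 6]
Cut edges: (0,1)

By max-flow min-cut theorem, max flow = min cut = 20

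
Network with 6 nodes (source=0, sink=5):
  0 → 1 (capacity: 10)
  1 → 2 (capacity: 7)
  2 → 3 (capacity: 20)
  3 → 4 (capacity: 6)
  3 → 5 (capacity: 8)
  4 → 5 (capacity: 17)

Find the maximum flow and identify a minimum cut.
Max flow = 7, Min cut edges: (1,2)

Maximum flow: 7
Minimum cut: (1,2)
Partition: S = [0, 1], T = [2, 3, 4, 5]

Max-flow min-cut theorem verified: both equal 7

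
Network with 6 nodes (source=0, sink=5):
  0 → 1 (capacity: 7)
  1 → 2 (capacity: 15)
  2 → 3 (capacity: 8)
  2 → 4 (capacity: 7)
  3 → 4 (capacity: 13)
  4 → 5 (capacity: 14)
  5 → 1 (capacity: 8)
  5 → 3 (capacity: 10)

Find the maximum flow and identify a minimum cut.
Max flow = 7, Min cut edges: (0,1)

Maximum flow: 7
Minimum cut: (0,1)
Partition: S = [0], T = [1, 2, 3, 4, 5]

Max-flow min-cut theorem verified: both equal 7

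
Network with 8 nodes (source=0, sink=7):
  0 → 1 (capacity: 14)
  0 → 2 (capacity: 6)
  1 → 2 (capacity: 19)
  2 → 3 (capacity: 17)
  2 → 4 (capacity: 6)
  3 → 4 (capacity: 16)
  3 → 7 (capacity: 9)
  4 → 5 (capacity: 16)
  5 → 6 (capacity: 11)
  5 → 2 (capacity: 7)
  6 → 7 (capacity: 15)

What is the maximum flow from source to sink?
Maximum flow = 20

Max flow: 20

Flow assignment:
  0 → 1: 14/14
  0 → 2: 6/6
  1 → 2: 14/19
  2 → 3: 17/17
  2 → 4: 3/6
  3 → 4: 8/16
  3 → 7: 9/9
  4 → 5: 11/16
  5 → 6: 11/11
  6 → 7: 11/15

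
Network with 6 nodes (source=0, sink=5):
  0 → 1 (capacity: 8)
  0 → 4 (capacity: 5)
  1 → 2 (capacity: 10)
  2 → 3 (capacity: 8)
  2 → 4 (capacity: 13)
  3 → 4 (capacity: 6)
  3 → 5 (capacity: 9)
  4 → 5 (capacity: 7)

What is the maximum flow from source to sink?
Maximum flow = 13

Max flow: 13

Flow assignment:
  0 → 1: 8/8
  0 → 4: 5/5
  1 → 2: 8/10
  2 → 3: 8/8
  3 → 5: 8/9
  4 → 5: 5/7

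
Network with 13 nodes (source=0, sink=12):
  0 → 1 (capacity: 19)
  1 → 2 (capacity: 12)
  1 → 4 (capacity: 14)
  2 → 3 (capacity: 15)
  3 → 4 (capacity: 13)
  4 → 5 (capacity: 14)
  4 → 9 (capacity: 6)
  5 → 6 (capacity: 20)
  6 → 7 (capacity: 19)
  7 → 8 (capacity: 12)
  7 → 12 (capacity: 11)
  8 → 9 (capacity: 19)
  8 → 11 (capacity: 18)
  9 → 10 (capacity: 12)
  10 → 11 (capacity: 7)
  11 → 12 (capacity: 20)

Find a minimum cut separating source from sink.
Min cut value = 19, edges: (0,1)

Min cut value: 19
Partition: S = [0], T = [1, 2, 3, 4, 5, 6, 7, 8, 9, 10, 11, 12]
Cut edges: (0,1)

By max-flow min-cut theorem, max flow = min cut = 19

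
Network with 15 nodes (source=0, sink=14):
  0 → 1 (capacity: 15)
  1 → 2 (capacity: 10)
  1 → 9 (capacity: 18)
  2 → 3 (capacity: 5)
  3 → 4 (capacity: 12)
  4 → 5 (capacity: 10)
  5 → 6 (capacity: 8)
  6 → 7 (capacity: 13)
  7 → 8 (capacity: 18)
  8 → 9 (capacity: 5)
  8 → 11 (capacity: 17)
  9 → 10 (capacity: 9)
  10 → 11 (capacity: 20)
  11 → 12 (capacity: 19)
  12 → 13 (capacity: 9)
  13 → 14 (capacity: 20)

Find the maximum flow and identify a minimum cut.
Max flow = 9, Min cut edges: (12,13)

Maximum flow: 9
Minimum cut: (12,13)
Partition: S = [0, 1, 2, 3, 4, 5, 6, 7, 8, 9, 10, 11, 12], T = [13, 14]

Max-flow min-cut theorem verified: both equal 9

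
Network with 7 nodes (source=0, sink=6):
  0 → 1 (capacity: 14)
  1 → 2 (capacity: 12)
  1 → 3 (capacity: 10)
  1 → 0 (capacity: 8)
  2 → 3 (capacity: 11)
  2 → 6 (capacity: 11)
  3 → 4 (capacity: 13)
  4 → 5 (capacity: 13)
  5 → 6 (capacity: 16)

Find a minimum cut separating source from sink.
Min cut value = 14, edges: (0,1)

Min cut value: 14
Partition: S = [0], T = [1, 2, 3, 4, 5, 6]
Cut edges: (0,1)

By max-flow min-cut theorem, max flow = min cut = 14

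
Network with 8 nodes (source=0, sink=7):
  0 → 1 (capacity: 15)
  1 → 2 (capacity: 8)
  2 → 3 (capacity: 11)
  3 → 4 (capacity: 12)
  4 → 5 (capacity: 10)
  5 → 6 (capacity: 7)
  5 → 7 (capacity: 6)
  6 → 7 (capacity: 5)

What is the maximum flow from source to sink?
Maximum flow = 8

Max flow: 8

Flow assignment:
  0 → 1: 8/15
  1 → 2: 8/8
  2 → 3: 8/11
  3 → 4: 8/12
  4 → 5: 8/10
  5 → 6: 2/7
  5 → 7: 6/6
  6 → 7: 2/5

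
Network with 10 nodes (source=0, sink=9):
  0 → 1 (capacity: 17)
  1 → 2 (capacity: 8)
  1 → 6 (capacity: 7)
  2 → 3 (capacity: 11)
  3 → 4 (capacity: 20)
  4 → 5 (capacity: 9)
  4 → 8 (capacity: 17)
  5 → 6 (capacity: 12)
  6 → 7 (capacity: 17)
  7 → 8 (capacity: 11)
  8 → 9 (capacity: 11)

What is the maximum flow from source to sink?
Maximum flow = 11

Max flow: 11

Flow assignment:
  0 → 1: 11/17
  1 → 2: 4/8
  1 → 6: 7/7
  2 → 3: 4/11
  3 → 4: 4/20
  4 → 8: 4/17
  6 → 7: 7/17
  7 → 8: 7/11
  8 → 9: 11/11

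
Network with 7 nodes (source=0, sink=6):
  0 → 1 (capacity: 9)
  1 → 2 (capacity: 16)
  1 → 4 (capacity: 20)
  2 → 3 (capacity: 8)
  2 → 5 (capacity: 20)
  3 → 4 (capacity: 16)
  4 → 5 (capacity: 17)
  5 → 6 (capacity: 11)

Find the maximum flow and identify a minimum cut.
Max flow = 9, Min cut edges: (0,1)

Maximum flow: 9
Minimum cut: (0,1)
Partition: S = [0], T = [1, 2, 3, 4, 5, 6]

Max-flow min-cut theorem verified: both equal 9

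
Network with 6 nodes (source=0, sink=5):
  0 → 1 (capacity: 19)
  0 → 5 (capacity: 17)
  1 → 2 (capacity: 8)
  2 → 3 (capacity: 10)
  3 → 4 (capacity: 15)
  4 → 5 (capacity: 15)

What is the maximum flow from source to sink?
Maximum flow = 25

Max flow: 25

Flow assignment:
  0 → 1: 8/19
  0 → 5: 17/17
  1 → 2: 8/8
  2 → 3: 8/10
  3 → 4: 8/15
  4 → 5: 8/15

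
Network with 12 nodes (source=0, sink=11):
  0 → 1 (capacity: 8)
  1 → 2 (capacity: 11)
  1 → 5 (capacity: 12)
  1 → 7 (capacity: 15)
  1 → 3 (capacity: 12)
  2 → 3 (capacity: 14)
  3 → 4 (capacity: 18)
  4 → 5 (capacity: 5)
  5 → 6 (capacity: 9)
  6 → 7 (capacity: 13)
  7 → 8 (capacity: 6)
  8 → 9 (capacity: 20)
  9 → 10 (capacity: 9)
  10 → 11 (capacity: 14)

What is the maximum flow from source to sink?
Maximum flow = 6

Max flow: 6

Flow assignment:
  0 → 1: 6/8
  1 → 7: 6/15
  7 → 8: 6/6
  8 → 9: 6/20
  9 → 10: 6/9
  10 → 11: 6/14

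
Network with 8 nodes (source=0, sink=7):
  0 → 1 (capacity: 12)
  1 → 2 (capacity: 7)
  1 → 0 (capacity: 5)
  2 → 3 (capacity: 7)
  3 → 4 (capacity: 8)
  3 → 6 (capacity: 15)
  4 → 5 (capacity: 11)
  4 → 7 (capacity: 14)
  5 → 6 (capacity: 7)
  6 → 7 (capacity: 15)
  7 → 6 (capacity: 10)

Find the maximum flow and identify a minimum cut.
Max flow = 7, Min cut edges: (2,3)

Maximum flow: 7
Minimum cut: (2,3)
Partition: S = [0, 1, 2], T = [3, 4, 5, 6, 7]

Max-flow min-cut theorem verified: both equal 7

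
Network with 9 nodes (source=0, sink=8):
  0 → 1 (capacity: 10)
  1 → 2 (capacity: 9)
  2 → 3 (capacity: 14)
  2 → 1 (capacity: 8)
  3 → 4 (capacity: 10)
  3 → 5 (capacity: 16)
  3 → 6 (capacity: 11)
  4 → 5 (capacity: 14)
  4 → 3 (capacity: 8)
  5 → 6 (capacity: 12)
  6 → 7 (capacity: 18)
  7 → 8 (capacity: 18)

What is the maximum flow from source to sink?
Maximum flow = 9

Max flow: 9

Flow assignment:
  0 → 1: 9/10
  1 → 2: 9/9
  2 → 3: 9/14
  3 → 6: 9/11
  6 → 7: 9/18
  7 → 8: 9/18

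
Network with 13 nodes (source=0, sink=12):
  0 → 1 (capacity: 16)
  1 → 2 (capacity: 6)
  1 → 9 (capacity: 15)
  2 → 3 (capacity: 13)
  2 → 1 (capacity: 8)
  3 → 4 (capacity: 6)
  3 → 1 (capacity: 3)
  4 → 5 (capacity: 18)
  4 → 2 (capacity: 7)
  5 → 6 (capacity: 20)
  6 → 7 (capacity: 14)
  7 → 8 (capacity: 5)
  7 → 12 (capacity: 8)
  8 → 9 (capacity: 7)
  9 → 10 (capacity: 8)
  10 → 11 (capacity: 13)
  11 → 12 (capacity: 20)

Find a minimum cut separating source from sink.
Min cut value = 14, edges: (3,4), (9,10)

Min cut value: 14
Partition: S = [0, 1, 2, 3, 8, 9], T = [4, 5, 6, 7, 10, 11, 12]
Cut edges: (3,4), (9,10)

By max-flow min-cut theorem, max flow = min cut = 14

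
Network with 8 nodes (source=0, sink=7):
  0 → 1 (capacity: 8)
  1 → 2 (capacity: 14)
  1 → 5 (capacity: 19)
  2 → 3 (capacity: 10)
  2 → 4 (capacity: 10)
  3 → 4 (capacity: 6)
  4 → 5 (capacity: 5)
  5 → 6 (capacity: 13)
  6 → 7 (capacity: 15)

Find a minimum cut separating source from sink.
Min cut value = 8, edges: (0,1)

Min cut value: 8
Partition: S = [0], T = [1, 2, 3, 4, 5, 6, 7]
Cut edges: (0,1)

By max-flow min-cut theorem, max flow = min cut = 8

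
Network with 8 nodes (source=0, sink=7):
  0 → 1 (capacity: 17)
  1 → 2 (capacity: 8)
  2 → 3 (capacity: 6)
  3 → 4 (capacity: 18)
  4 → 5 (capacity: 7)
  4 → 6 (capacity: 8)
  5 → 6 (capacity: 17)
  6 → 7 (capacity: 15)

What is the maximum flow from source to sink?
Maximum flow = 6

Max flow: 6

Flow assignment:
  0 → 1: 6/17
  1 → 2: 6/8
  2 → 3: 6/6
  3 → 4: 6/18
  4 → 6: 6/8
  6 → 7: 6/15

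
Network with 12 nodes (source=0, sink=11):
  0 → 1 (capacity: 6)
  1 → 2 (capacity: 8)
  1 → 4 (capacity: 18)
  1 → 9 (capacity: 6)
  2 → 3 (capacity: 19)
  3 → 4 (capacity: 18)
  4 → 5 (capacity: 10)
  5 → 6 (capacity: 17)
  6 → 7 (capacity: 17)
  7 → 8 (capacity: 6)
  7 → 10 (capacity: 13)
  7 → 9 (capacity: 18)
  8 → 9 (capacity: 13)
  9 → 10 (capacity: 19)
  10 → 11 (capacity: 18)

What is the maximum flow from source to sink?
Maximum flow = 6

Max flow: 6

Flow assignment:
  0 → 1: 6/6
  1 → 9: 6/6
  9 → 10: 6/19
  10 → 11: 6/18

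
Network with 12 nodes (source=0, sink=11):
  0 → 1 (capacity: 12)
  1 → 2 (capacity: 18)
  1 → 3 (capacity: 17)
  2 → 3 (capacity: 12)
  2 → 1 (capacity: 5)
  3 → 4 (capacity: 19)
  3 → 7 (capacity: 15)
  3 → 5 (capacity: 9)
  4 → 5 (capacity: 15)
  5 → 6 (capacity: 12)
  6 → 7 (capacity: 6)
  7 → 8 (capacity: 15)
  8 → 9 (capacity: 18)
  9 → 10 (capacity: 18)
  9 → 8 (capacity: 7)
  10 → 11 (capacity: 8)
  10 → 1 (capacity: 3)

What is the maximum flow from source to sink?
Maximum flow = 8

Max flow: 8

Flow assignment:
  0 → 1: 8/12
  1 → 3: 11/17
  3 → 7: 11/15
  7 → 8: 11/15
  8 → 9: 11/18
  9 → 10: 11/18
  10 → 11: 8/8
  10 → 1: 3/3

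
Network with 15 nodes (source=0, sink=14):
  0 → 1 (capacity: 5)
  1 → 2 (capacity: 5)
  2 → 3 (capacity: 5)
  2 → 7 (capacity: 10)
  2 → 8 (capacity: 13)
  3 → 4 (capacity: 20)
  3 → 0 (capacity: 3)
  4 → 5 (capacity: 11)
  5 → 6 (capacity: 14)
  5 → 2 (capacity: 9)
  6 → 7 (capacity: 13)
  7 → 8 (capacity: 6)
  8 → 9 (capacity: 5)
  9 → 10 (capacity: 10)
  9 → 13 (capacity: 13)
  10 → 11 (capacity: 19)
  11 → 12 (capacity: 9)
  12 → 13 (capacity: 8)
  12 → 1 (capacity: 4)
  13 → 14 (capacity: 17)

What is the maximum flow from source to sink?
Maximum flow = 5

Max flow: 5

Flow assignment:
  0 → 1: 5/5
  1 → 2: 5/5
  2 → 8: 5/13
  8 → 9: 5/5
  9 → 13: 5/13
  13 → 14: 5/17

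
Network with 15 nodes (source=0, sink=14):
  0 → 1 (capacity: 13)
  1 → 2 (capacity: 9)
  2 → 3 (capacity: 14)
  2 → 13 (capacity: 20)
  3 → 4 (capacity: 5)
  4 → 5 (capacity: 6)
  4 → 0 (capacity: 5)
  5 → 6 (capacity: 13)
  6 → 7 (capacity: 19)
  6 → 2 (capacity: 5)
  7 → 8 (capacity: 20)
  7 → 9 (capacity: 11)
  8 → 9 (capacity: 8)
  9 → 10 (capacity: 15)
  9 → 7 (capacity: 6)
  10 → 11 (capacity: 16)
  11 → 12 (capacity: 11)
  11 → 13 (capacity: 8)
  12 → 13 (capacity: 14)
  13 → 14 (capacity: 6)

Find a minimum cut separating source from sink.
Min cut value = 6, edges: (13,14)

Min cut value: 6
Partition: S = [0, 1, 2, 3, 4, 5, 6, 7, 8, 9, 10, 11, 12, 13], T = [14]
Cut edges: (13,14)

By max-flow min-cut theorem, max flow = min cut = 6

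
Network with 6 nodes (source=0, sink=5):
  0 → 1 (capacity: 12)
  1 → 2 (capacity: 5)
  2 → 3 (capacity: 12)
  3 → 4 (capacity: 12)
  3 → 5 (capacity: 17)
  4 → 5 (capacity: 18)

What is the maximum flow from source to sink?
Maximum flow = 5

Max flow: 5

Flow assignment:
  0 → 1: 5/12
  1 → 2: 5/5
  2 → 3: 5/12
  3 → 5: 5/17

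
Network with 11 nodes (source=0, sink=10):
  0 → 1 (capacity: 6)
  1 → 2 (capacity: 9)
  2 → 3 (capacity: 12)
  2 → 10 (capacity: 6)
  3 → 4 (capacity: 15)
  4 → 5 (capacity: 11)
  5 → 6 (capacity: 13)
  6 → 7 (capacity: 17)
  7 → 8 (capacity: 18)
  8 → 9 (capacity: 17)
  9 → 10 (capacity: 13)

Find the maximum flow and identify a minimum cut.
Max flow = 6, Min cut edges: (0,1)

Maximum flow: 6
Minimum cut: (0,1)
Partition: S = [0], T = [1, 2, 3, 4, 5, 6, 7, 8, 9, 10]

Max-flow min-cut theorem verified: both equal 6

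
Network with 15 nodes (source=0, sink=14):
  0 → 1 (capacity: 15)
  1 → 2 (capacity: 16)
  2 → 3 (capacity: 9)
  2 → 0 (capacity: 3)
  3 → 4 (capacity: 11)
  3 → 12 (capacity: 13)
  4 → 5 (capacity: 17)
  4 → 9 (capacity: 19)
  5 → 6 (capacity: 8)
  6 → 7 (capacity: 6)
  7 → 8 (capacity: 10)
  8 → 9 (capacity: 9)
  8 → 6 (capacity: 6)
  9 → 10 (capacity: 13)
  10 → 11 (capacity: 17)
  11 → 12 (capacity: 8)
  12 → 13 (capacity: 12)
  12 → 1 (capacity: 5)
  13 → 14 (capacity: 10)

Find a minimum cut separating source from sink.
Min cut value = 9, edges: (2,3)

Min cut value: 9
Partition: S = [0, 1, 2], T = [3, 4, 5, 6, 7, 8, 9, 10, 11, 12, 13, 14]
Cut edges: (2,3)

By max-flow min-cut theorem, max flow = min cut = 9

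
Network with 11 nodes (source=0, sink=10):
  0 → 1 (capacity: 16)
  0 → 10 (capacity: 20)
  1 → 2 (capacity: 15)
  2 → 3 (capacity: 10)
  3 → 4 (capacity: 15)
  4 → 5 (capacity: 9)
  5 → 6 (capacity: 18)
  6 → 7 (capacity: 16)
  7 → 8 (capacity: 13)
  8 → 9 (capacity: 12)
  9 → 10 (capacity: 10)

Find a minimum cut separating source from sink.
Min cut value = 29, edges: (0,10), (4,5)

Min cut value: 29
Partition: S = [0, 1, 2, 3, 4], T = [5, 6, 7, 8, 9, 10]
Cut edges: (0,10), (4,5)

By max-flow min-cut theorem, max flow = min cut = 29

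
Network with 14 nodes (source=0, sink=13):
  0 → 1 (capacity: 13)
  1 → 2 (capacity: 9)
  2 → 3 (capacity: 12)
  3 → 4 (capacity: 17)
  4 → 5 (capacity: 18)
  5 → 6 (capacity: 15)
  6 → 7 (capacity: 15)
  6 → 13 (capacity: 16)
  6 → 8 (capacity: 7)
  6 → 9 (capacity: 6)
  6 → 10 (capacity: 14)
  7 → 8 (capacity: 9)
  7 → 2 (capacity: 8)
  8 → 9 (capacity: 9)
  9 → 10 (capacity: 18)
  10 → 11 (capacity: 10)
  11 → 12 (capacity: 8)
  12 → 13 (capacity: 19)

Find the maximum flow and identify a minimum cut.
Max flow = 9, Min cut edges: (1,2)

Maximum flow: 9
Minimum cut: (1,2)
Partition: S = [0, 1], T = [2, 3, 4, 5, 6, 7, 8, 9, 10, 11, 12, 13]

Max-flow min-cut theorem verified: both equal 9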